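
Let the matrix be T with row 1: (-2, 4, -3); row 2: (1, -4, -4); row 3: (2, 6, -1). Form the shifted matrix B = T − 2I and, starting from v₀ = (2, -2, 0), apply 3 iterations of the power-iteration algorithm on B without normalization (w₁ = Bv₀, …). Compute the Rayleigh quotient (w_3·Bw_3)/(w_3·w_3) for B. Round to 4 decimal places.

μ ≈ -5.4050

B = T − 2I has rows (-4, 4, -3); (1, -6, -4); (2, 6, -3)
w1 = Bv₀ = ((-4)·2 + 4·(-2) + (-3)·0; 1·2 + (-6)·(-2) + (-4)·0; 2·2 + 6·(-2) + (-3)·0) = (-16, 14, -8)
w2 = Bw1 = ((-4)·(-16) + 4·14 + (-3)·(-8); 1·(-16) + (-6)·14 + (-4)·(-8); 2·(-16) + 6·14 + (-3)·(-8)) = (144, -68, 76)
w3 = Bw2 = (-1076, 248, -348)
Bw3 = (6340, -1172, 380)
w3·Bw3 = -7244736; w3·w3 = 1340384; μ ≈ -7244736/1340384 = -5.4050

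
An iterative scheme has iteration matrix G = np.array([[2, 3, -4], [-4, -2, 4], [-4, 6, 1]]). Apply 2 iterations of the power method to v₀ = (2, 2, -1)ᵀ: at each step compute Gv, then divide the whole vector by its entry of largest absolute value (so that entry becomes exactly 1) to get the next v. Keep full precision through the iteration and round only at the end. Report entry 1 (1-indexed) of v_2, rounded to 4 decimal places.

0.2148

Gv0 = (14.00000, -16.00000, 3.00000); divide by -16.00000 → v1 = (-0.87500, 1.00000, -0.18750)
Gv1 = (2.00000, 0.75000, 9.31250); divide by 9.31250 → v2 = (0.21477, 0.08054, 1.00000)
Requested entry of v2: -32/-149 = 0.2148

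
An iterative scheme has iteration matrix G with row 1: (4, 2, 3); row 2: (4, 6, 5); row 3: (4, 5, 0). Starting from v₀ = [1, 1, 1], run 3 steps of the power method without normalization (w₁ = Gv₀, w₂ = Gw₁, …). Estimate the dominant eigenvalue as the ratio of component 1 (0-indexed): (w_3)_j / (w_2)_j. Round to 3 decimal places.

11.421

w1 = Gv₀ = (4·1 + 2·1 + 3·1; 4·1 + 6·1 + 5·1; 4·1 + 5·1 + 0·1) = (9, 15, 9)
w2 = Gw1 = (4·9 + 2·15 + 3·9; 4·9 + 6·15 + 5·9; 4·9 + 5·15 + 0·9) = (93, 171, 111)
w3 = Gw2 = (1047, 1953, 1227)
Ratio at component: 1953 / 171 = 11.421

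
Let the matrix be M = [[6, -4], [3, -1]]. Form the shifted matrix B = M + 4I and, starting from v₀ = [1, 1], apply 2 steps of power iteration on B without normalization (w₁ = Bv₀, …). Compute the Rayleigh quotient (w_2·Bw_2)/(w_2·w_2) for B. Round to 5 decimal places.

μ ≈ 6.00000

B = M + 4I has rows (10, -4); (3, 3)
w1 = Bv₀ = (10·1 + (-4)·1; 3·1 + 3·1) = (6, 6)
w2 = Bw1 = (10·6 + (-4)·6; 3·6 + 3·6) = (36, 36)
Bw2 = (216, 216)
w2·Bw2 = 15552; w2·w2 = 2592; μ ≈ 15552/2592 = 6.00000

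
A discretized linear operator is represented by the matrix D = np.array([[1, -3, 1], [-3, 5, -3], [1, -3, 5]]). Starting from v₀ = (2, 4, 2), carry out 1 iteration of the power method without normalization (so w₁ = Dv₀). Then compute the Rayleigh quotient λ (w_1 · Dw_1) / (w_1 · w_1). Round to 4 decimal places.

w1 = Dv₀ = (1·2 + (-3)·4 + 1·2; (-3)·2 + 5·4 + (-3)·2; 1·2 + (-3)·4 + 5·2) = (-8, 8, 0)
Dw1 = (-32, 64, -32)
w1·Dw1 = (-8)·(-32) + 8·64 + 0·(-32) = 768; w1·w1 = (-8)·(-8) + 8·8 + 0·0 = 128
λ ≈ 768/128 = 6.0000

λ ≈ 6.0000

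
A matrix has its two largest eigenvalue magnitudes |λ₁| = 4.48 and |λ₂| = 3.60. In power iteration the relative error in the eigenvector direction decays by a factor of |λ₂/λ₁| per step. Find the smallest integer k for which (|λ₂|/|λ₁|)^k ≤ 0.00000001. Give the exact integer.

85

|λ₂/λ₁| = 3.60/4.48 = 0.80357
Need k ≥ ln(0.00000001) / ln(0.80357) = -18.4207 / -0.2187 ≈ 84.232
Smallest integer k satisfying the bound: 85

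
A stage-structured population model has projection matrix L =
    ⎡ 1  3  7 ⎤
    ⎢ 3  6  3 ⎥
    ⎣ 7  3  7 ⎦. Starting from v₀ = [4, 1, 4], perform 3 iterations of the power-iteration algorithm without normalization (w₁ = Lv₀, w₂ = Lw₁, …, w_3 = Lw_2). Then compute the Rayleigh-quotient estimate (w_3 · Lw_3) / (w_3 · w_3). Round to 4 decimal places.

w1 = Lv₀ = (1·4 + 3·1 + 7·4; 3·4 + 6·1 + 3·4; 7·4 + 3·1 + 7·4) = (35, 30, 59)
w2 = Lw1 = (1·35 + 3·30 + 7·59; 3·35 + 6·30 + 3·59; 7·35 + 3·30 + 7·59) = (538, 462, 748)
w3 = Lw2 = (7160, 6630, 10388)
Lw3 = (99766, 92424, 142726)
w3·Lw3 = 7160·99766 + 6630·92424 + 10388·142726 = 2809733368; w3·w3 = 7160·7160 + 6630·6630 + 10388·10388 = 203133044
λ ≈ 2809733368/203133044 = 13.8320

13.8320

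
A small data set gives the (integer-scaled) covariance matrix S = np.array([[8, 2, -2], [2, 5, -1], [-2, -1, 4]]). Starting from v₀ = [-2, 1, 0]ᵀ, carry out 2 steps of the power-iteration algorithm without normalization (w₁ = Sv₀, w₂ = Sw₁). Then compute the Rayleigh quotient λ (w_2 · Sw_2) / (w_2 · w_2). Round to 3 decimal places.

9.538

w1 = Sv₀ = (8·(-2) + 2·1 + (-2)·0; 2·(-2) + 5·1 + (-1)·0; (-2)·(-2) + (-1)·1 + 4·0) = (-14, 1, 3)
w2 = Sw1 = (8·(-14) + 2·1 + (-2)·3; 2·(-14) + 5·1 + (-1)·3; (-2)·(-14) + (-1)·1 + 4·3) = (-116, -26, 39)
Sw2 = (-1058, -401, 414)
w2·Sw2 = (-116)·(-1058) + (-26)·(-401) + 39·414 = 149300; w2·w2 = (-116)·(-116) + (-26)·(-26) + 39·39 = 15653
λ ≈ 149300/15653 = 9.538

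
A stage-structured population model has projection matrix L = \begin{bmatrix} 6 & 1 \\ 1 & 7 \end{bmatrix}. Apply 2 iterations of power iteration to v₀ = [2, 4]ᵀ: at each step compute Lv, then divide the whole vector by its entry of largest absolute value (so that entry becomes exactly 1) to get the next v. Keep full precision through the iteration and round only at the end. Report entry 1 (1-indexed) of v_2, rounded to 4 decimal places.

0.5575

Lv0 = (16.00000, 30.00000); divide by 30.00000 → v1 = (0.53333, 1.00000)
Lv1 = (4.20000, 7.53333); divide by 7.53333 → v2 = (0.55752, 1.00000)
Requested entry of v2: 126/226 = 0.5575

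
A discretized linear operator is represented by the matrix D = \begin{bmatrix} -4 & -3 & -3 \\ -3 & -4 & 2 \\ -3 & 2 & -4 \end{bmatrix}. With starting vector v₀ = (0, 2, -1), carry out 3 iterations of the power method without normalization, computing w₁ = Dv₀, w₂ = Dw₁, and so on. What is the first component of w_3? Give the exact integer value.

-138

w1 = Dv₀ = ((-4)·0 + (-3)·2 + (-3)·(-1); (-3)·0 + (-4)·2 + 2·(-1); (-3)·0 + 2·2 + (-4)·(-1)) = (-3, -10, 8)
w2 = Dw1 = ((-4)·(-3) + (-3)·(-10) + (-3)·8; (-3)·(-3) + (-4)·(-10) + 2·8; (-3)·(-3) + 2·(-10) + (-4)·8) = (18, 65, -43)
w3 = Dw2 = (-138, -400, 248)
The requested component of w3 is -138.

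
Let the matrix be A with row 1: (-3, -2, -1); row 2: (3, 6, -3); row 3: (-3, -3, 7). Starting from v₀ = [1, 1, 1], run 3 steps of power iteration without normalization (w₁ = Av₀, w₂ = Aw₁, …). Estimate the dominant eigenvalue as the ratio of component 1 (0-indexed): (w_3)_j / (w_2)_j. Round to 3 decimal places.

w1 = Av₀ = (-6, 6, 1)
w2 = Aw1 = (5, 15, 7)
w3 = Aw2 = (-52, 84, -11)
Ratio at component: 84 / 15 = 5.600

λ ≈ 5.600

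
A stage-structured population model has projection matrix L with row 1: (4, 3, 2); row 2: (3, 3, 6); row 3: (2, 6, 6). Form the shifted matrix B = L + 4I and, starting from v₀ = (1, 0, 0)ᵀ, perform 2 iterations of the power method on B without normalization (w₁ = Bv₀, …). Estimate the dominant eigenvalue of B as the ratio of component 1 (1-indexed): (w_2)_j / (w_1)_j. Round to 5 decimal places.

μ ≈ 9.62500

B = L + 4I has rows (8, 3, 2); (3, 7, 6); (2, 6, 10)
w1 = Bv₀ = (8·1 + 3·0 + 2·0; 3·1 + 7·0 + 6·0; 2·1 + 6·0 + 10·0) = (8, 3, 2)
w2 = Bw1 = (8·8 + 3·3 + 2·2; 3·8 + 7·3 + 6·2; 2·8 + 6·3 + 10·2) = (77, 57, 54)
Ratio: 77/8 = 9.62500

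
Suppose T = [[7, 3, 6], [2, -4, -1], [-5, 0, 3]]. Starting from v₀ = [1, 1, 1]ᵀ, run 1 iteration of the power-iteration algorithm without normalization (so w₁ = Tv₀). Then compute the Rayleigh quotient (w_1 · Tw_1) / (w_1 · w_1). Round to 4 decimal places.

w1 = Tv₀ = (16, -3, -2)
Tw1 = (91, 46, -86)
w1·Tw1 = 16·91 + (-3)·46 + (-2)·(-86) = 1490; w1·w1 = 16·16 + (-3)·(-3) + (-2)·(-2) = 269
λ ≈ 1490/269 = 5.5390

5.5390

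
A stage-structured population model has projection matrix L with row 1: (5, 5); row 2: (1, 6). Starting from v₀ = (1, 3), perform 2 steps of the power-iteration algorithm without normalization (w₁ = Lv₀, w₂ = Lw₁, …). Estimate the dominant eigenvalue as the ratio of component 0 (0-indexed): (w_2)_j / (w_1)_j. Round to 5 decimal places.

w1 = Lv₀ = (5·1 + 5·3; 1·1 + 6·3) = (20, 19)
w2 = Lw1 = (5·20 + 5·19; 1·20 + 6·19) = (195, 134)
Ratio at component: 195 / 20 = 9.75000

λ ≈ 9.75000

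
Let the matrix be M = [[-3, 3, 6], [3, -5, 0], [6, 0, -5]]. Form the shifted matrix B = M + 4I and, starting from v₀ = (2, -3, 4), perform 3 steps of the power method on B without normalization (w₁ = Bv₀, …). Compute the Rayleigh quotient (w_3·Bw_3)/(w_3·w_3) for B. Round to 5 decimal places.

μ ≈ 6.55538

B = M + 4I has rows (1, 3, 6); (3, -1, 0); (6, 0, -1)
w1 = Bv₀ = (1·2 + 3·(-3) + 6·4; 3·2 + (-1)·(-3) + 0·4; 6·2 + 0·(-3) + (-1)·4) = (17, 9, 8)
w2 = Bw1 = (1·17 + 3·9 + 6·8; 3·17 + (-1)·9 + 0·8; 6·17 + 0·9 + (-1)·8) = (92, 42, 94)
w3 = Bw2 = (782, 234, 458)
Bw3 = (4232, 2112, 4234)
w3·Bw3 = 5742804; w3·w3 = 876044; μ ≈ 5742804/876044 = 6.55538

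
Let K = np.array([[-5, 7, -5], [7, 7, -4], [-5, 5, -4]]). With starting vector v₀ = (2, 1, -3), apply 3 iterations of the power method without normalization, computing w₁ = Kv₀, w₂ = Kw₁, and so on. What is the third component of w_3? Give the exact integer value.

447

w1 = Kv₀ = ((-5)·2 + 7·1 + (-5)·(-3); 7·2 + 7·1 + (-4)·(-3); (-5)·2 + 5·1 + (-4)·(-3)) = (12, 33, 7)
w2 = Kw1 = ((-5)·12 + 7·33 + (-5)·7; 7·12 + 7·33 + (-4)·7; (-5)·12 + 5·33 + (-4)·7) = (136, 287, 77)
w3 = Kw2 = (944, 2653, 447)
The requested component of w3 is 447.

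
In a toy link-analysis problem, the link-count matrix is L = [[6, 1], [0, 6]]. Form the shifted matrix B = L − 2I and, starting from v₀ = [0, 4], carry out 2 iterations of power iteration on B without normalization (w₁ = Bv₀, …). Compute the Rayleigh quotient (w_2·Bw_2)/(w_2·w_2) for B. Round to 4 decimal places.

B = L − 2I has rows (4, 1); (0, 4)
w1 = Bv₀ = (4·0 + 1·4; 0·0 + 4·4) = (4, 16)
w2 = Bw1 = (4·4 + 1·16; 0·4 + 4·16) = (32, 64)
Bw2 = (192, 256)
w2·Bw2 = 22528; w2·w2 = 5120; μ ≈ 22528/5120 = 4.4000

μ ≈ 4.4000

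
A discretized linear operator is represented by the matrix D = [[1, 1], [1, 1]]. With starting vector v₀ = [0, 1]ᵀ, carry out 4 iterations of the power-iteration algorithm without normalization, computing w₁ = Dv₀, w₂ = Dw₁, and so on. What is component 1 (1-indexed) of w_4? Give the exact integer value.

w1 = Dv₀ = (1·0 + 1·1; 1·0 + 1·1) = (1, 1)
w2 = Dw1 = (1·1 + 1·1; 1·1 + 1·1) = (2, 2)
w3 = Dw2 = (4, 4)
w4 = Dw3 = (8, 8)
The requested component of w4 is 8.

8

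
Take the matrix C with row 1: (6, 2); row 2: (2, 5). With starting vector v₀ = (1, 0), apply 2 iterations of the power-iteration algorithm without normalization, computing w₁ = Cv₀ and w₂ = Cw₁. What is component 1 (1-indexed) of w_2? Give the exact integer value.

w1 = Cv₀ = (6·1 + 2·0; 2·1 + 5·0) = (6, 2)
w2 = Cw1 = (6·6 + 2·2; 2·6 + 5·2) = (40, 22)
The requested component of w2 is 40.

40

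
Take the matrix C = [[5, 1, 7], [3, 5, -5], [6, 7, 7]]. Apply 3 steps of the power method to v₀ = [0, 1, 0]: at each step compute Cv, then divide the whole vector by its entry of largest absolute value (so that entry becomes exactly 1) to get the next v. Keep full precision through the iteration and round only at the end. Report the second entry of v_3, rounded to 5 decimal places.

-0.32941

Cv0 = (1.000000, 5.000000, 7.000000); divide by 7.000000 → v1 = (0.142857, 0.714286, 1.000000)
Cv1 = (8.428571, -1.000000, 12.857143); divide by 12.857143 → v2 = (0.655556, -0.077778, 1.000000)
Cv2 = (10.200000, -3.422222, 10.388889); divide by 10.388889 → v3 = (0.981818, -0.329412, 1.000000)
Requested entry of v3: -308/935 = -0.32941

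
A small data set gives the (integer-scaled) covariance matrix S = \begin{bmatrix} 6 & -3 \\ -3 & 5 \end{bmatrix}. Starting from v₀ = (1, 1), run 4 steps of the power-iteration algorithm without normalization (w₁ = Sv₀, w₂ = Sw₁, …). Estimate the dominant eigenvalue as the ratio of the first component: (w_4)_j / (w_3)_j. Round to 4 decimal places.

w1 = Sv₀ = (6·1 + (-3)·1; (-3)·1 + 5·1) = (3, 2)
w2 = Sw1 = (6·3 + (-3)·2; (-3)·3 + 5·2) = (12, 1)
w3 = Sw2 = (69, -31)
w4 = Sw3 = (507, -362)
Ratio at component: 507 / 69 = 7.3478

7.3478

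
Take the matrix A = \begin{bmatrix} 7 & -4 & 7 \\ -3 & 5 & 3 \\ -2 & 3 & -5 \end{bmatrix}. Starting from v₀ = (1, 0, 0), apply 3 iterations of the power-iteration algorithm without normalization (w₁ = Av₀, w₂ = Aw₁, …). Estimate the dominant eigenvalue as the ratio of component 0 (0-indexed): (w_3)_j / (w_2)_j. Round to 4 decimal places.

w1 = Av₀ = (7, -3, -2)
w2 = Aw1 = (47, -42, -13)
w3 = Aw2 = (406, -390, -155)
Ratio at component: 406 / 47 = 8.6383

λ ≈ 8.6383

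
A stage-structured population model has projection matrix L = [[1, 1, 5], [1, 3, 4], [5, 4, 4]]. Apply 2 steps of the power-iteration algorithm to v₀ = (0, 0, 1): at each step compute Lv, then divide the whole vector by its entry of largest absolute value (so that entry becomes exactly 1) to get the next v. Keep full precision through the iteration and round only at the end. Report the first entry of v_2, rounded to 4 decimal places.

0.5088

Lv0 = (5.00000, 4.00000, 4.00000); divide by 5.00000 → v1 = (1.00000, 0.80000, 0.80000)
Lv1 = (5.80000, 6.60000, 11.40000); divide by 11.40000 → v2 = (0.50877, 0.57895, 1.00000)
Requested entry of v2: 29/57 = 0.5088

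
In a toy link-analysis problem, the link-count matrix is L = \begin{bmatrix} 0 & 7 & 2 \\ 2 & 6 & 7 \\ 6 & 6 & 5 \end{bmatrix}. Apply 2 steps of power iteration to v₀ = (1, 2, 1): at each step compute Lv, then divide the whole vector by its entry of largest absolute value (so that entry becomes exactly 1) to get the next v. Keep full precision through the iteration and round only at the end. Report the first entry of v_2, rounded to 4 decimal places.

0.5727

Lv0 = (16.00000, 21.00000, 23.00000); divide by 23.00000 → v1 = (0.69565, 0.91304, 1.00000)
Lv1 = (8.39130, 13.86957, 14.65217); divide by 14.65217 → v2 = (0.57270, 0.94659, 1.00000)
Requested entry of v2: 193/337 = 0.5727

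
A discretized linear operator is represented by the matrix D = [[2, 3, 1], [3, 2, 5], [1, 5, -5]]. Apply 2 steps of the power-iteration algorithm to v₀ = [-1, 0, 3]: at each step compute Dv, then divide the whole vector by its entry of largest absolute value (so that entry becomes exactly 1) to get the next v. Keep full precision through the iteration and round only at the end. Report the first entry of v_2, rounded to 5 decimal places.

Dv0 = (1.000000, 12.000000, -16.000000); divide by -16.000000 → v1 = (-0.062500, -0.750000, 1.000000)
Dv1 = (-1.375000, 3.312500, -8.812500); divide by -8.812500 → v2 = (0.156028, -0.375887, 1.000000)
Requested entry of v2: 22/141 = 0.15603

0.15603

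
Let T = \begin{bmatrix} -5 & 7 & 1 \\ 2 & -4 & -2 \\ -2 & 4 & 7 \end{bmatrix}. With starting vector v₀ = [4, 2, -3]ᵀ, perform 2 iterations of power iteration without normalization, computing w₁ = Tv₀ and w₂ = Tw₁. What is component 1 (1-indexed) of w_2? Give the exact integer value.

w1 = Tv₀ = (-9, 6, -21)
w2 = Tw1 = (66, 0, -105)
The requested component of w2 is 66.

66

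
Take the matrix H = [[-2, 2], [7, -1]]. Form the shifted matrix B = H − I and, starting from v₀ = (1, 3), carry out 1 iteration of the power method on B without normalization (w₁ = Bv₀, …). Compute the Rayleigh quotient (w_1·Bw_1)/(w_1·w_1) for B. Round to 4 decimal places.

B = H − I has rows (-3, 2); (7, -2)
w1 = Bv₀ = (3, 1)
Bw1 = (-7, 19)
w1·Bw1 = -2; w1·w1 = 10; μ ≈ -2/10 = -0.2000

μ ≈ -0.2000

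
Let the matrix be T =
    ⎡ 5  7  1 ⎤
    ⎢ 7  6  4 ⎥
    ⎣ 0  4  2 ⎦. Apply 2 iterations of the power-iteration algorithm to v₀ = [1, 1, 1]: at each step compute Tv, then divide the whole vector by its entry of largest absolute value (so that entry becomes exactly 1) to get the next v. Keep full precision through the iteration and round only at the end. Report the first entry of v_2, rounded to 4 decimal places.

Tv0 = (13.00000, 17.00000, 6.00000); divide by 17.00000 → v1 = (0.76471, 1.00000, 0.35294)
Tv1 = (11.17647, 12.76471, 4.70588); divide by 12.76471 → v2 = (0.87558, 1.00000, 0.36866)
Requested entry of v2: 190/217 = 0.8756

0.8756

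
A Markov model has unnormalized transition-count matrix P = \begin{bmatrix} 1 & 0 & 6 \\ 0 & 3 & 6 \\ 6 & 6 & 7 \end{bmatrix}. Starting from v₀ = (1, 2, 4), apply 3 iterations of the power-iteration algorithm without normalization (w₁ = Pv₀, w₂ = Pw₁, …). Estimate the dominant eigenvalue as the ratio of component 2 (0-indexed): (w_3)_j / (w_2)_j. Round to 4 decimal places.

λ ≈ 13.1380

w1 = Pv₀ = (25, 30, 46)
w2 = Pw1 = (301, 366, 652)
w3 = Pw2 = (4213, 5010, 8566)
Ratio at component: 8566 / 652 = 13.1380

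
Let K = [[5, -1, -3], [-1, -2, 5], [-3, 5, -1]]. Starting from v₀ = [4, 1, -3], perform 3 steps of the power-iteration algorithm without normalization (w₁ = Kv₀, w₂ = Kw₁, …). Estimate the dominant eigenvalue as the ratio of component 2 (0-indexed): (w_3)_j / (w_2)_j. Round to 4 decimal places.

1.9676

w1 = Kv₀ = (5·4 + (-1)·1 + (-3)·(-3); (-1)·4 + (-2)·1 + 5·(-3); (-3)·4 + 5·1 + (-1)·(-3)) = (28, -21, -4)
w2 = Kw1 = (5·28 + (-1)·(-21) + (-3)·(-4); (-1)·28 + (-2)·(-21) + 5·(-4); (-3)·28 + 5·(-21) + (-1)·(-4)) = (173, -6, -185)
w3 = Kw2 = (1426, -1086, -364)
Ratio at component: -364 / -185 = 1.9676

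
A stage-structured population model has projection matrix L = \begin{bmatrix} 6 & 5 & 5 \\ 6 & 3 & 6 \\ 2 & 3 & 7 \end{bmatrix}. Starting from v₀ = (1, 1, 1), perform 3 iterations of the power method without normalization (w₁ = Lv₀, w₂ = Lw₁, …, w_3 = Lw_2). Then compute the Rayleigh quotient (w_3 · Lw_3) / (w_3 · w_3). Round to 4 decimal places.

w1 = Lv₀ = (16, 15, 12)
w2 = Lw1 = (231, 213, 161)
w3 = Lw2 = (3256, 2991, 2228)
Lw3 = (45631, 41877, 31081)
w3·Lw3 = 3256·45631 + 2991·41877 + 2228·31081 = 343077111; w3·w3 = 3256·3256 + 2991·2991 + 2228·2228 = 24511601
λ ≈ 343077111/24511601 = 13.9965

λ ≈ 13.9965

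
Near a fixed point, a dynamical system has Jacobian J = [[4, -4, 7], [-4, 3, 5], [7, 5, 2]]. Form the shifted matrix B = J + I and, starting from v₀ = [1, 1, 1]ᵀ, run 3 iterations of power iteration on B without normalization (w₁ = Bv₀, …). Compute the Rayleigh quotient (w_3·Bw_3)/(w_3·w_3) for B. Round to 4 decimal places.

B = J + I has rows (5, -4, 7); (-4, 4, 5); (7, 5, 3)
w1 = Bv₀ = (5·1 + (-4)·1 + 7·1; (-4)·1 + 4·1 + 5·1; 7·1 + 5·1 + 3·1) = (8, 5, 15)
w2 = Bw1 = (5·8 + (-4)·5 + 7·15; (-4)·8 + 4·5 + 5·15; 7·8 + 5·5 + 3·15) = (125, 63, 126)
w3 = Bw2 = (1255, 382, 1568)
Bw3 = (15723, 4348, 15399)
w3·Bw3 = 45538933; w3·w3 = 4179573; μ ≈ 45538933/4179573 = 10.8956

μ ≈ 10.8956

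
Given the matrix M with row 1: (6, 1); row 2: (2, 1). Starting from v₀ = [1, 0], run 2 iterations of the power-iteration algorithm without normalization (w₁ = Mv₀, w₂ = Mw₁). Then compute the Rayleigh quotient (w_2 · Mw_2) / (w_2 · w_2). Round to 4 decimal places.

w1 = Mv₀ = (6·1 + 1·0; 2·1 + 1·0) = (6, 2)
w2 = Mw1 = (6·6 + 1·2; 2·6 + 1·2) = (38, 14)
Mw2 = (242, 90)
w2·Mw2 = 38·242 + 14·90 = 10456; w2·w2 = 38·38 + 14·14 = 1640
λ ≈ 10456/1640 = 6.3756

6.3756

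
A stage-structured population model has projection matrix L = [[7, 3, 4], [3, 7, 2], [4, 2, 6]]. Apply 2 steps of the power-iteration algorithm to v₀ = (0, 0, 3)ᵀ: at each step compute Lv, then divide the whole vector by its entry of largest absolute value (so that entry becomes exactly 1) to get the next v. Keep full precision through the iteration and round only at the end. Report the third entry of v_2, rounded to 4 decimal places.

Lv0 = (12.00000, 6.00000, 18.00000); divide by 18.00000 → v1 = (0.66667, 0.33333, 1.00000)
Lv1 = (9.66667, 6.33333, 9.33333); divide by 9.66667 → v2 = (1.00000, 0.65517, 0.96552)
Requested entry of v2: 168/174 = 0.9655

0.9655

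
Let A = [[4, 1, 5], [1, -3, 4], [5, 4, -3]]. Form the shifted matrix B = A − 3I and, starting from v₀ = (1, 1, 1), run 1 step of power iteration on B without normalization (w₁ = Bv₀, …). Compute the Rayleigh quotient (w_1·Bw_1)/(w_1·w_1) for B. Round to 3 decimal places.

μ ≈ 2.729

B = A − 3I has rows (1, 1, 5); (1, -6, 4); (5, 4, -6)
w1 = Bv₀ = (7, -1, 3)
Bw1 = (21, 25, 13)
w1·Bw1 = 161; w1·w1 = 59; μ ≈ 161/59 = 2.729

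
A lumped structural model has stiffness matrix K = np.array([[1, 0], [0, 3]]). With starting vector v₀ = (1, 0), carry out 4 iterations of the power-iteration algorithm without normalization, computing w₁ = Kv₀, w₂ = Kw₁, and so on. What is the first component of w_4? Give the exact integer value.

w1 = Kv₀ = (1, 0)
w2 = Kw1 = (1, 0)
w3 = Kw2 = (1, 0)
w4 = Kw3 = (1, 0)
The requested component of w4 is 1.

1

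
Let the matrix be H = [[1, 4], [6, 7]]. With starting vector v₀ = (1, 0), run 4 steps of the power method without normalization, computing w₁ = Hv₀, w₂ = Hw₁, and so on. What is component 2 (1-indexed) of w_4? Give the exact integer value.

w1 = Hv₀ = (1, 6)
w2 = Hw1 = (25, 48)
w3 = Hw2 = (217, 486)
w4 = Hw3 = (2161, 4704)
The requested component of w4 is 4704.

4704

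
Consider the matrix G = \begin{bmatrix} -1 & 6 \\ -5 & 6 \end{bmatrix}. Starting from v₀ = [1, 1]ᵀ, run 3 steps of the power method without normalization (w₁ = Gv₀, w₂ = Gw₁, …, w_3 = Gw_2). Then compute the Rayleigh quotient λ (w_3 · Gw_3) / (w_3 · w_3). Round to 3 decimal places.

w1 = Gv₀ = ((-1)·1 + 6·1; (-5)·1 + 6·1) = (5, 1)
w2 = Gw1 = ((-1)·5 + 6·1; (-5)·5 + 6·1) = (1, -19)
w3 = Gw2 = (-115, -119)
Gw3 = (-599, -139)
w3·Gw3 = (-115)·(-599) + (-119)·(-139) = 85426; w3·w3 = (-115)·(-115) + (-119)·(-119) = 27386
λ ≈ 85426/27386 = 3.119

3.119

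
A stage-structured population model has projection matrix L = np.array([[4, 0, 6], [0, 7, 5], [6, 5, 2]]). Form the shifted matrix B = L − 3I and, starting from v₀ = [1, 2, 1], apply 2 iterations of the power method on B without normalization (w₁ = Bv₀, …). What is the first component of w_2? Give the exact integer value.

97

B = L − 3I has rows (1, 0, 6); (0, 4, 5); (6, 5, -1)
w1 = Bv₀ = (1·1 + 0·2 + 6·1; 0·1 + 4·2 + 5·1; 6·1 + 5·2 + (-1)·1) = (7, 13, 15)
w2 = Bw1 = (1·7 + 0·13 + 6·15; 0·7 + 4·13 + 5·15; 6·7 + 5·13 + (-1)·15) = (97, 127, 92)
Requested component of w2: 97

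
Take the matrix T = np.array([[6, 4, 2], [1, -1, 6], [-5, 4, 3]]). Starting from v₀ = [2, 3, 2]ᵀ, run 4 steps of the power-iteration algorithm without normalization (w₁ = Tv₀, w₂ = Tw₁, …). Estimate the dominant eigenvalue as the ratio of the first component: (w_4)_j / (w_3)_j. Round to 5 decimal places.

3.79784

w1 = Tv₀ = (6·2 + 4·3 + 2·2; 1·2 + (-1)·3 + 6·2; (-5)·2 + 4·3 + 3·2) = (28, 11, 8)
w2 = Tw1 = (6·28 + 4·11 + 2·8; 1·28 + (-1)·11 + 6·8; (-5)·28 + 4·11 + 3·8) = (228, 65, -72)
w3 = Tw2 = (1484, -269, -1096)
w4 = Tw3 = (5636, -4823, -11784)
Ratio at component: 5636 / 1484 = 3.79784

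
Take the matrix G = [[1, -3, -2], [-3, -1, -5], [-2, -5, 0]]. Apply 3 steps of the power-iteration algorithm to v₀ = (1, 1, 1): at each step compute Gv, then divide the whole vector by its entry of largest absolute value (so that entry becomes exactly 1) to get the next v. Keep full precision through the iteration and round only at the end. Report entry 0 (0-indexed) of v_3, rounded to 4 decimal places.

Gv0 = (-4.00000, -9.00000, -7.00000); divide by -9.00000 → v1 = (0.44444, 1.00000, 0.77778)
Gv1 = (-4.11111, -6.22222, -5.88889); divide by -6.22222 → v2 = (0.66071, 1.00000, 0.94643)
Gv2 = (-4.23214, -7.71429, -6.32143); divide by -7.71429 → v3 = (0.54861, 1.00000, 0.81944)
Requested entry of v3: -237/-432 = 0.5486

0.5486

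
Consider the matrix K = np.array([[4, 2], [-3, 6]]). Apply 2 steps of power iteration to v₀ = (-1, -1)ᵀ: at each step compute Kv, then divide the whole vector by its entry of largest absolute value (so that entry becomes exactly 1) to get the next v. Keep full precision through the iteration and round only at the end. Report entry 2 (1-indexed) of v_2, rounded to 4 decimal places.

0.0000

Kv0 = (-6.00000, -3.00000); divide by -6.00000 → v1 = (1.00000, 0.50000)
Kv1 = (5.00000, 0.00000); divide by 5.00000 → v2 = (1.00000, 0.00000)
Requested entry of v2: 0/-30 = 0.0000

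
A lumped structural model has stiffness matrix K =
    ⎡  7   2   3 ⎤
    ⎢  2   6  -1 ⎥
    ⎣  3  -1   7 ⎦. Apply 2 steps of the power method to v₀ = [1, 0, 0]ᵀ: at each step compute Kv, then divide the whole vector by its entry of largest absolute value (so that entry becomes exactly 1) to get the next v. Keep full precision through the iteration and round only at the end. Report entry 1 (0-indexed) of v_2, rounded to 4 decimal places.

Kv0 = (7.00000, 2.00000, 3.00000); divide by 7.00000 → v1 = (1.00000, 0.28571, 0.42857)
Kv1 = (8.85714, 3.28571, 5.71429); divide by 8.85714 → v2 = (1.00000, 0.37097, 0.64516)
Requested entry of v2: 23/62 = 0.3710

0.3710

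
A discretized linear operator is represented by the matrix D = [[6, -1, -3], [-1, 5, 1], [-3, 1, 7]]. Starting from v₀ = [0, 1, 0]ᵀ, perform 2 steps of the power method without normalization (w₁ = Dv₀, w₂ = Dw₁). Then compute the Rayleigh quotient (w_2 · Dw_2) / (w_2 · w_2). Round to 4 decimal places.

λ ≈ 8.0191

w1 = Dv₀ = (-1, 5, 1)
w2 = Dw1 = (-14, 27, 15)
Dw2 = (-156, 164, 174)
w2·Dw2 = (-14)·(-156) + 27·164 + 15·174 = 9222; w2·w2 = (-14)·(-14) + 27·27 + 15·15 = 1150
λ ≈ 9222/1150 = 8.0191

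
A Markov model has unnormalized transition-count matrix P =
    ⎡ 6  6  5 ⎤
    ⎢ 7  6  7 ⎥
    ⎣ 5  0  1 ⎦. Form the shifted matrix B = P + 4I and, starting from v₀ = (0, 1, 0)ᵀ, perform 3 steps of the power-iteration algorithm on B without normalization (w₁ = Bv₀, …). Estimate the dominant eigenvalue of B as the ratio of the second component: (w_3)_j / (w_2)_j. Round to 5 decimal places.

B = P + 4I has rows (10, 6, 5); (7, 10, 7); (5, 0, 5)
w1 = Bv₀ = (10·0 + 6·1 + 5·0; 7·0 + 10·1 + 7·0; 5·0 + 0·1 + 5·0) = (6, 10, 0)
w2 = Bw1 = (10·6 + 6·10 + 5·0; 7·6 + 10·10 + 7·0; 5·6 + 0·10 + 5·0) = (120, 142, 30)
w3 = Bw2 = (2202, 2470, 750)
Ratio: 2470/142 = 17.39437

μ ≈ 17.39437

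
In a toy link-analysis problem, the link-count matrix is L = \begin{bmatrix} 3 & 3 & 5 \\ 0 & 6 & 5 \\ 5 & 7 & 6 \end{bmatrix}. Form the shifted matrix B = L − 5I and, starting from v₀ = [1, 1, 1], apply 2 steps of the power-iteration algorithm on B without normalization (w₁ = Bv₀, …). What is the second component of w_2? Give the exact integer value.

B = L − 5I has rows (-2, 3, 5); (0, 1, 5); (5, 7, 1)
w1 = Bv₀ = ((-2)·1 + 3·1 + 5·1; 0·1 + 1·1 + 5·1; 5·1 + 7·1 + 1·1) = (6, 6, 13)
w2 = Bw1 = ((-2)·6 + 3·6 + 5·13; 0·6 + 1·6 + 5·13; 5·6 + 7·6 + 1·13) = (71, 71, 85)
Requested component of w2: 71

71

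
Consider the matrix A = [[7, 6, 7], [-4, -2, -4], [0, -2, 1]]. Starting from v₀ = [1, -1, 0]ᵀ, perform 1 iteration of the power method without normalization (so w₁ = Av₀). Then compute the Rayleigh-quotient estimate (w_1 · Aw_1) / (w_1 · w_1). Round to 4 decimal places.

w1 = Av₀ = (7·1 + 6·(-1) + 7·0; (-4)·1 + (-2)·(-1) + (-4)·0; 0·1 + (-2)·(-1) + 1·0) = (1, -2, 2)
Aw1 = (9, -8, 6)
w1·Aw1 = 1·9 + (-2)·(-8) + 2·6 = 37; w1·w1 = 1·1 + (-2)·(-2) + 2·2 = 9
λ ≈ 37/9 = 4.1111

4.1111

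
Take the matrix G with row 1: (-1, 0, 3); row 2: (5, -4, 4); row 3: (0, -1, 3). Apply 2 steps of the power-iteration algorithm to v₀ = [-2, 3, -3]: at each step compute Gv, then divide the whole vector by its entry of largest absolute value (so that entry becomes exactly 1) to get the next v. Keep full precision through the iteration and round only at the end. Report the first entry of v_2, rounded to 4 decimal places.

Gv0 = (-7.00000, -34.00000, -12.00000); divide by -34.00000 → v1 = (0.20588, 1.00000, 0.35294)
Gv1 = (0.85294, -1.55882, 0.05882); divide by -1.55882 → v2 = (-0.54717, 1.00000, -0.03774)
Requested entry of v2: -29/53 = -0.5472

-0.5472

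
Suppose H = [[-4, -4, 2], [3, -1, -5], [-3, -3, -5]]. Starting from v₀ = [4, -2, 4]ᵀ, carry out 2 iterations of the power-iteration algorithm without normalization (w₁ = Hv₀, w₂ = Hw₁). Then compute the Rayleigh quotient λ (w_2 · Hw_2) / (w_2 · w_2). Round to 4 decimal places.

w1 = Hv₀ = ((-4)·4 + (-4)·(-2) + 2·4; 3·4 + (-1)·(-2) + (-5)·4; (-3)·4 + (-3)·(-2) + (-5)·4) = (0, -6, -26)
w2 = Hw1 = ((-4)·0 + (-4)·(-6) + 2·(-26); 3·0 + (-1)·(-6) + (-5)·(-26); (-3)·0 + (-3)·(-6) + (-5)·(-26)) = (-28, 136, 148)
Hw2 = (-136, -960, -1064)
w2·Hw2 = (-28)·(-136) + 136·(-960) + 148·(-1064) = -284224; w2·w2 = (-28)·(-28) + 136·136 + 148·148 = 41184
λ ≈ -284224/41184 = -6.9013

-6.9013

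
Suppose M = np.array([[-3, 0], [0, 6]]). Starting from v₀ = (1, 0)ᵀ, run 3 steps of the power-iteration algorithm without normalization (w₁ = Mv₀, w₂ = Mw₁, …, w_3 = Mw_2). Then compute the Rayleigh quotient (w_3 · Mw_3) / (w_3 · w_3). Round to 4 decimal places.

w1 = Mv₀ = ((-3)·1 + 0·0; 0·1 + 6·0) = (-3, 0)
w2 = Mw1 = ((-3)·(-3) + 0·0; 0·(-3) + 6·0) = (9, 0)
w3 = Mw2 = (-27, 0)
Mw3 = (81, 0)
w3·Mw3 = (-27)·81 + 0·0 = -2187; w3·w3 = (-27)·(-27) + 0·0 = 729
λ ≈ -2187/729 = -3.0000

-3.0000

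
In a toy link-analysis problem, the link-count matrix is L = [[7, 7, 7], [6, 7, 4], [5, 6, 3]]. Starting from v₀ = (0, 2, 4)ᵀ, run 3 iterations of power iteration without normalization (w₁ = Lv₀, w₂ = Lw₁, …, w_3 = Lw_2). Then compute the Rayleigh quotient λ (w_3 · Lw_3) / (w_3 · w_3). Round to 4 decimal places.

17.5690

w1 = Lv₀ = (7·0 + 7·2 + 7·4; 6·0 + 7·2 + 4·4; 5·0 + 6·2 + 3·4) = (42, 30, 24)
w2 = Lw1 = (7·42 + 7·30 + 7·24; 6·42 + 7·30 + 4·24; 5·42 + 6·30 + 3·24) = (672, 558, 462)
w3 = Lw2 = (11844, 9786, 8094)
Lw3 = (208068, 171942, 142218)
w3·Lw3 = 11844·208068 + 9786·171942 + 8094·142218 = 5298094296; w3·w3 = 11844·11844 + 9786·9786 + 8094·8094 = 301558968
λ ≈ 5298094296/301558968 = 17.5690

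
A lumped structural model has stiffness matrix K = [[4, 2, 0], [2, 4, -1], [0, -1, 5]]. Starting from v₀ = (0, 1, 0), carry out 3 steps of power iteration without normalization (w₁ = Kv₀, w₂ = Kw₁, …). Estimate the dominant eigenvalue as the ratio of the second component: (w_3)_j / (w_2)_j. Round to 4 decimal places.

λ ≈ 5.9524

w1 = Kv₀ = (2, 4, -1)
w2 = Kw1 = (16, 21, -9)
w3 = Kw2 = (106, 125, -66)
Ratio at component: 125 / 21 = 5.9524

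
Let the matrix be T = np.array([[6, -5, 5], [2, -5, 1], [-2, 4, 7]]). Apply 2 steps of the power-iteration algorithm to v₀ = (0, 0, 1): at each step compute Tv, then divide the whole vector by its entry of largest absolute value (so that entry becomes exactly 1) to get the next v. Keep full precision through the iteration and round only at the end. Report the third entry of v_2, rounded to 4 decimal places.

Tv0 = (5.00000, 1.00000, 7.00000); divide by 7.00000 → v1 = (0.71429, 0.14286, 1.00000)
Tv1 = (8.57143, 1.71429, 6.14286); divide by 8.57143 → v2 = (1.00000, 0.20000, 0.71667)
Requested entry of v2: 43/60 = 0.7167

0.7167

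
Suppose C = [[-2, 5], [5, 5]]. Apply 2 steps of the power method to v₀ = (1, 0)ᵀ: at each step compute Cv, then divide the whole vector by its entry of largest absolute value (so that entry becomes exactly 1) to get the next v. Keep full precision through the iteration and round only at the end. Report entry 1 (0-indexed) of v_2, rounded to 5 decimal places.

Cv0 = (-2.000000, 5.000000); divide by 5.000000 → v1 = (-0.400000, 1.000000)
Cv1 = (5.800000, 3.000000); divide by 5.800000 → v2 = (1.000000, 0.517241)
Requested entry of v2: 15/29 = 0.51724

0.51724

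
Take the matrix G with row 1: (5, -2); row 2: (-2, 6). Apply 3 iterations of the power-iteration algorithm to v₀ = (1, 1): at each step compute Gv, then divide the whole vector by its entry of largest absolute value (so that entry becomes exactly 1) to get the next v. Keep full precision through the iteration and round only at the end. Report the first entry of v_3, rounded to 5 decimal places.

Gv0 = (3.000000, 4.000000); divide by 4.000000 → v1 = (0.750000, 1.000000)
Gv1 = (1.750000, 4.500000); divide by 4.500000 → v2 = (0.388889, 1.000000)
Gv2 = (-0.055556, 5.222222); divide by 5.222222 → v3 = (-0.010638, 1.000000)
Requested entry of v3: -1/94 = -0.01064

-0.01064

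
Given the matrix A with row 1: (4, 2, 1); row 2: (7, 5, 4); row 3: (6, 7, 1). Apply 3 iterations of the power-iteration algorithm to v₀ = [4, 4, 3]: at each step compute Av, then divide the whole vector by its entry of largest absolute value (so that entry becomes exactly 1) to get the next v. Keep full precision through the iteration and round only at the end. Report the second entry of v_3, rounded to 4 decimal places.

Av0 = (27.00000, 60.00000, 55.00000); divide by 60.00000 → v1 = (0.45000, 1.00000, 0.91667)
Av1 = (4.71667, 11.81667, 10.61667); divide by 11.81667 → v2 = (0.39915, 1.00000, 0.89845)
Av2 = (4.49506, 11.38787, 10.29337); divide by 11.38787 → v3 = (0.39472, 1.00000, 0.90389)
Requested entry of v3: 8074/8074 = 1.0000

1.0000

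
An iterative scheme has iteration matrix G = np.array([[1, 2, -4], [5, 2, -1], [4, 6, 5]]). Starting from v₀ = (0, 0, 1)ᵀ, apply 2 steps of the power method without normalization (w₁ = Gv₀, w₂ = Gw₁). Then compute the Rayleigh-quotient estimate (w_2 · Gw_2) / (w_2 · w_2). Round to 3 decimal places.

w1 = Gv₀ = (1·0 + 2·0 + (-4)·1; 5·0 + 2·0 + (-1)·1; 4·0 + 6·0 + 5·1) = (-4, -1, 5)
w2 = Gw1 = (1·(-4) + 2·(-1) + (-4)·5; 5·(-4) + 2·(-1) + (-1)·5; 4·(-4) + 6·(-1) + 5·5) = (-26, -27, 3)
Gw2 = (-92, -187, -251)
w2·Gw2 = (-26)·(-92) + (-27)·(-187) + 3·(-251) = 6688; w2·w2 = (-26)·(-26) + (-27)·(-27) + 3·3 = 1414
λ ≈ 6688/1414 = 4.730

4.730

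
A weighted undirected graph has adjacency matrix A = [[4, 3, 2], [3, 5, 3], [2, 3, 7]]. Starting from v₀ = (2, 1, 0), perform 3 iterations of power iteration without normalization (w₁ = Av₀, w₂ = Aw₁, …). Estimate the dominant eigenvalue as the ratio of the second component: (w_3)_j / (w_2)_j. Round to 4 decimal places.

10.3670

w1 = Av₀ = (11, 11, 7)
w2 = Aw1 = (91, 109, 104)
w3 = Aw2 = (899, 1130, 1237)
Ratio at component: 1130 / 109 = 10.3670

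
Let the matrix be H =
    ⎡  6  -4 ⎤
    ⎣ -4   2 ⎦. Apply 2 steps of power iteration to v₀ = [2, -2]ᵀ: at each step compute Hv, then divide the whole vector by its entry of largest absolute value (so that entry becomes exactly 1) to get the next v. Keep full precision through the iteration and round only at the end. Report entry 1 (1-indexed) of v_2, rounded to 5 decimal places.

Hv0 = (20.000000, -12.000000); divide by 20.000000 → v1 = (1.000000, -0.600000)
Hv1 = (8.400000, -5.200000); divide by 8.400000 → v2 = (1.000000, -0.619048)
Requested entry of v2: 168/168 = 1.00000

1.00000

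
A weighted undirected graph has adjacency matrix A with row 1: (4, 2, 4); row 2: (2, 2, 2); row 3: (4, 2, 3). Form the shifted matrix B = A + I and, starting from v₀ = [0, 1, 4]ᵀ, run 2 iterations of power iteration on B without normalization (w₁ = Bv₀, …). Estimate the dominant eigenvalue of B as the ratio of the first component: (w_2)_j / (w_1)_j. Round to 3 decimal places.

μ ≈ 10.222

B = A + I has rows (5, 2, 4); (2, 3, 2); (4, 2, 4)
w1 = Bv₀ = (5·0 + 2·1 + 4·4; 2·0 + 3·1 + 2·4; 4·0 + 2·1 + 4·4) = (18, 11, 18)
w2 = Bw1 = (5·18 + 2·11 + 4·18; 2·18 + 3·11 + 2·18; 4·18 + 2·11 + 4·18) = (184, 105, 166)
Ratio: 184/18 = 10.222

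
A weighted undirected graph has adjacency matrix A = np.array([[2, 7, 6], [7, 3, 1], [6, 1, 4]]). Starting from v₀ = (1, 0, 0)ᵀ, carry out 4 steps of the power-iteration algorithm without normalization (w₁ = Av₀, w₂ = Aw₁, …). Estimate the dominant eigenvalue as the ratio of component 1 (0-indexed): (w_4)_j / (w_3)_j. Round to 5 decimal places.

λ ≈ 10.36122

w1 = Av₀ = (2·1 + 7·0 + 6·0; 7·1 + 3·0 + 1·0; 6·1 + 1·0 + 4·0) = (2, 7, 6)
w2 = Aw1 = (2·2 + 7·7 + 6·6; 7·2 + 3·7 + 1·6; 6·2 + 1·7 + 4·6) = (89, 41, 43)
w3 = Aw2 = (723, 789, 747)
w4 = Aw3 = (11451, 8175, 8115)
Ratio at component: 8175 / 789 = 10.36122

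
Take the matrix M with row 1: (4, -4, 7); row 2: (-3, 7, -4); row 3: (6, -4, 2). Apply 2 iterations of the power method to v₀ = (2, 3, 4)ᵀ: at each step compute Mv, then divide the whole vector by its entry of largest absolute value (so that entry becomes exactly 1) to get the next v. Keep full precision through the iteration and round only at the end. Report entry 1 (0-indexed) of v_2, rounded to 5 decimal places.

-0.67683

Mv0 = (24.000000, -1.000000, 8.000000); divide by 24.000000 → v1 = (1.000000, -0.041667, 0.333333)
Mv1 = (6.500000, -4.625000, 6.833333); divide by 6.833333 → v2 = (0.951220, -0.676829, 1.000000)
Requested entry of v2: -111/164 = -0.67683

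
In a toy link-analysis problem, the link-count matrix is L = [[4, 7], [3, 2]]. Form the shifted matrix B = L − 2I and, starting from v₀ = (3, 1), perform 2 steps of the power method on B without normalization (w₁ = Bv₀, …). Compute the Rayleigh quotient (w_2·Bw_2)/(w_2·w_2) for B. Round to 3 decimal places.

μ ≈ 5.354

B = L − 2I has rows (2, 7); (3, 0)
w1 = Bv₀ = (2·3 + 7·1; 3·3 + 0·1) = (13, 9)
w2 = Bw1 = (2·13 + 7·9; 3·13 + 0·9) = (89, 39)
Bw2 = (451, 267)
w2·Bw2 = 50552; w2·w2 = 9442; μ ≈ 50552/9442 = 5.354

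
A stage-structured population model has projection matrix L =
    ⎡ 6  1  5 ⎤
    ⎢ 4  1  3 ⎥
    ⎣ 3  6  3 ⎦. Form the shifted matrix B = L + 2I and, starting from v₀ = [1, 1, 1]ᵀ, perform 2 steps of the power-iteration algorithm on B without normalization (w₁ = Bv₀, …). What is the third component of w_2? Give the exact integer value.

B = L + 2I has rows (8, 1, 5); (4, 3, 3); (3, 6, 5)
w1 = Bv₀ = (14, 10, 14)
w2 = Bw1 = (192, 128, 172)
Requested component of w2: 172

172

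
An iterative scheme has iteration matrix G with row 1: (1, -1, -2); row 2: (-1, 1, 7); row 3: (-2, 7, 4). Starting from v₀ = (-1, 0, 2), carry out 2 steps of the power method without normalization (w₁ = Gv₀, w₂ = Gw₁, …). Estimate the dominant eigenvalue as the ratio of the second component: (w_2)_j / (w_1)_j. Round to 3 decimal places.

w1 = Gv₀ = (1·(-1) + (-1)·0 + (-2)·2; (-1)·(-1) + 1·0 + 7·2; (-2)·(-1) + 7·0 + 4·2) = (-5, 15, 10)
w2 = Gw1 = (1·(-5) + (-1)·15 + (-2)·10; (-1)·(-5) + 1·15 + 7·10; (-2)·(-5) + 7·15 + 4·10) = (-40, 90, 155)
Ratio at component: 90 / 15 = 6.000

6.000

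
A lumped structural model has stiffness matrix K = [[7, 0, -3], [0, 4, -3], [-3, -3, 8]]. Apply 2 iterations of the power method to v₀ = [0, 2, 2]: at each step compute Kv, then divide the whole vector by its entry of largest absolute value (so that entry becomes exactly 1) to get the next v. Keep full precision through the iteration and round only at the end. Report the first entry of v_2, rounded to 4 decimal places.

-0.7826

Kv0 = (-6.00000, 2.00000, 10.00000); divide by 10.00000 → v1 = (-0.60000, 0.20000, 1.00000)
Kv1 = (-7.20000, -2.20000, 9.20000); divide by 9.20000 → v2 = (-0.78261, -0.23913, 1.00000)
Requested entry of v2: -72/92 = -0.7826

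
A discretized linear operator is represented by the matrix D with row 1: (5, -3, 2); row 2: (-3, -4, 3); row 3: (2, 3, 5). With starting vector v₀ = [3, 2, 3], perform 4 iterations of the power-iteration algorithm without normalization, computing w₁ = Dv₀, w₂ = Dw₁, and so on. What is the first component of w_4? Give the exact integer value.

7569

w1 = Dv₀ = (15, -8, 27)
w2 = Dw1 = (153, 68, 141)
w3 = Dw2 = (843, -308, 1215)
w4 = Dw3 = (7569, 2348, 6837)
The requested component of w4 is 7569.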